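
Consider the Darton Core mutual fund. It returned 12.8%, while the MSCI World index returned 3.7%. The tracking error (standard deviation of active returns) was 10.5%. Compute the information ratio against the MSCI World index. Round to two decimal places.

IR = (Rp − Rb) / TE = (12.8% − 3.7%) / 10.5% = 9.10% / 10.5% = 0.8667

0.87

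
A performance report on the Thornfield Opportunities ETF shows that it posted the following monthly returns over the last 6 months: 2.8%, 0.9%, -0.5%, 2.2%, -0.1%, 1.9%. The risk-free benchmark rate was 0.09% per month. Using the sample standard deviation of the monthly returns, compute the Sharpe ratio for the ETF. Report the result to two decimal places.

r̄ = (2.8 + 0.9 − 0.5 + 2.2 − 0.1 + 1.9) / 6 = 7.20 / 6 = 1.2000%
Sample σ = √[Σ(r − r̄)² / 5] = √[8.7200 / 5] = √1.7440 = 1.3206%
Sharpe = (r̄ − rf) / σ = (1.2000 − 0.09) / 1.3206 = 1.1100 / 1.3206 = 0.8405

0.84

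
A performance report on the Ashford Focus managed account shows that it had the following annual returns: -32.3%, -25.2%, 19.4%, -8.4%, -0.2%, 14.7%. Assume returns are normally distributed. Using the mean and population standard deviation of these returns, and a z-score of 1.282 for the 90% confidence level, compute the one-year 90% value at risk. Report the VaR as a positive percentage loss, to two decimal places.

r̄ = (-32.3 − 25.2 + 19.4 − 8.4 − 0.2 + 14.7) / 6 = -5.3333%
Σ(r − r̄)² = (-32.3 − (-5.3333))² + (-25.2 − (-5.3333))² + … = 2170.7133
population σ = √(2170.7133 / 6) = √361.7856 = 19.0207%
VaR = −(r̄ − z·σ) = −(-5.3333 − 1.282 × 19.0207) = −(-29.7178) = 29.7178%

29.72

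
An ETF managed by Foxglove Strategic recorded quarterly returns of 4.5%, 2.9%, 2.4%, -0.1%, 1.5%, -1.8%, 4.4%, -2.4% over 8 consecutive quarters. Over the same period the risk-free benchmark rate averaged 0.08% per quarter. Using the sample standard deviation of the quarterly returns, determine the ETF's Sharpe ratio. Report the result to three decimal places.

0.509

Mean return r̄ = 11.40 / 8 = 1.4250%
Σ(r − r̄)² = (4.5 − 1.4250)² + (2.9 − 1.4250)² + … = 48.7950
sample σ = √(48.7950 / 7) = √6.9707 = 2.6402%
Sharpe = (r̄ − rf) / σ = (1.4250 − 0.08) / 2.6402 = 1.3450 / 2.6402 = 0.5094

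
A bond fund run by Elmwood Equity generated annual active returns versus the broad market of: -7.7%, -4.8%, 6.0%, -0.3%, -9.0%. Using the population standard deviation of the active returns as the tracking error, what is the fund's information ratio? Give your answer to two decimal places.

-0.58

μ = (-7.7 − 4.8 + 6 − 0.3 − 9) / 5 = -15.80 / 5 = -3.1600%
Σ(r − μ)² = (-7.7 − (-3.1600))² + (-4.8 − (-3.1600))² + … = 149.4920
σ = √[149.4920 / 5] = 5.4679%
IR = μ / tracking error = -3.1600 / 5.4679 = -0.5779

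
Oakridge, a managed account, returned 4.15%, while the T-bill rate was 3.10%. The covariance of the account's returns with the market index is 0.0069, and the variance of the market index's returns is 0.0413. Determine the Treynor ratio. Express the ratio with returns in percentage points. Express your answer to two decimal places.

β = Cov / Var = 0.0069 / 0.0413 = 0.1671
Treynor = (Rp − Rf) / β = (4.15% − 3.10%) / 0.1671 = 1.05 / 0.1671 = 6.2837

6.28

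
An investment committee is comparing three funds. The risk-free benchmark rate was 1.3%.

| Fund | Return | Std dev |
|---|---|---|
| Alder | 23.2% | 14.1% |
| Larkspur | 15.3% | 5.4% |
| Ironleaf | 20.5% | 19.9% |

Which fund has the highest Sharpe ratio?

Larkspur

Alder: Sharpe ratio = (23.2% − 1.3%) / 14.1% = 1.553
Larkspur: Sharpe ratio = (15.3% − 1.3%) / 5.4% = 2.593
Ironleaf: Sharpe ratio = (20.5% − 1.3%) / 19.9% = 0.965
Highest: Larkspur (2.593).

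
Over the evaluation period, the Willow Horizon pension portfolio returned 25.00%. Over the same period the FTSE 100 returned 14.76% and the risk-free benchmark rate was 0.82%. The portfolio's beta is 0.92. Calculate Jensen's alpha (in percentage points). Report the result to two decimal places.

11.36

CAPM expected return = Rf + β(Rm − Rf) = 0.82% + 0.92 × (14.76% − 0.82%) = 0.82 + 0.92 × 13.94 = 13.6448%
Jensen's α = Rp − E[R] = 25.00% − 13.6448% = 11.3552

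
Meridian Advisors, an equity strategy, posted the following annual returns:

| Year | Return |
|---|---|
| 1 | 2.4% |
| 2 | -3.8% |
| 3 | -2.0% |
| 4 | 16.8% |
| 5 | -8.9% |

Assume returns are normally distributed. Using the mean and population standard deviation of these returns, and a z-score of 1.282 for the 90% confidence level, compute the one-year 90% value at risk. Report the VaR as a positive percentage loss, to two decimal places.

10.30

Mean return r̄ = 4.50 / 5 = 0.9000%
Population σ = √[Σ(r − r̄)² / 5] = √[381.6000 / 5] = √76.3200 = 8.7361%
VaR = −(r̄ − z·σ) = −(0.9000 − 1.282 × 8.7361) = −(-10.2997) = 10.2997%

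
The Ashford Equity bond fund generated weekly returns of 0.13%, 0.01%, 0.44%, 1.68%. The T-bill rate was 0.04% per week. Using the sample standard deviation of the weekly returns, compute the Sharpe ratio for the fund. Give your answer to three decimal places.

μ = (0.13 + 0.01 + 0.44 + 1.68) / 4 = 0.5650%
Σ(r − μ)² = (0.13 − 0.5650)² + (0.01 − 0.5650)² + (0.44 − 0.5650)² + … = 1.7561
σ = √[1.7561 / 3] = 0.7651%
Sharpe = (μ − rf) / σ = (0.5650 − 0.04) / 0.7651 = 0.5250 / 0.7651 = 0.6862

0.686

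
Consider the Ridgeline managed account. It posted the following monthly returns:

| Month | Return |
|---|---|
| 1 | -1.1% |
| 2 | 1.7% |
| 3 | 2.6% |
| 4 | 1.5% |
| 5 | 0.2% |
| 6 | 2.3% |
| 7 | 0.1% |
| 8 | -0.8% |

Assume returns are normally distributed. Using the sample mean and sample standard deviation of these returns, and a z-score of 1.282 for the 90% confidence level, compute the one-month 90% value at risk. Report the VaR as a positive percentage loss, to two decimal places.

0.99

Mean return μ = 6.50 / 8 = 0.8125%
Sample σ = √[Σ(r − μ)² / 7] = √[13.8088 / 7] = √1.9727 = 1.4045%
VaR = −(μ − z·σ) = −(0.8125 − 1.282 × 1.4045) = −(-0.9881) = 0.9881%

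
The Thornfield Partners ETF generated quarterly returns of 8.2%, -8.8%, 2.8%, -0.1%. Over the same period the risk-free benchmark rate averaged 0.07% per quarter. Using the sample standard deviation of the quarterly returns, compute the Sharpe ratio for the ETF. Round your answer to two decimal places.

Mean return μ = 2.10 / 4 = 0.5250%
Sample std dev = √[151.4275 / 3] = 7.1046%
Sharpe = (μ − rf) / σ = (0.5250 − 0.07) / 7.1046 = 0.4550 / 7.1046 = 0.0640

0.06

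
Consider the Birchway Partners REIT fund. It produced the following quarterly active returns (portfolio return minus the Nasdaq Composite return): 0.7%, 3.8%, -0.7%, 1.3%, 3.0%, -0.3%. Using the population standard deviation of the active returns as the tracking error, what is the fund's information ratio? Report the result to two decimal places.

0.79

μ = (0.7 + 3.8 − 0.7 + 1.3 + 3 − 0.3) / 6 = 1.3000%
Population σ = √[Σ(r − μ)² / 6] = √[16.0600 / 6] = √2.6767 = 1.6361%
IR = μ / tracking error = 1.3000 / 1.6361 = 0.7946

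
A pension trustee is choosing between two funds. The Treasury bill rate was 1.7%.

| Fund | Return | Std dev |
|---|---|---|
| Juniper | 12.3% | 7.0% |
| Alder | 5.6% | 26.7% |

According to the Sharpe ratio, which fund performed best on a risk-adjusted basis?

Juniper: Sharpe ratio = (12.3% − 1.7%) / 7.0% = 1.514
Alder: Sharpe ratio = (5.6% − 1.7%) / 26.7% = 0.146
Highest: Juniper (1.514).

Juniper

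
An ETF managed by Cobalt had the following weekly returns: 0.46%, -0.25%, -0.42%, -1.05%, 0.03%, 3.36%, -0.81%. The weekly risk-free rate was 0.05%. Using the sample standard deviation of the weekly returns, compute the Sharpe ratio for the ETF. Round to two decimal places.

0.09

r̄ = (0.46 − 0.25 − 0.42 − 1.05 + 0.03 + 3.36 − 0.81) / 7 = 1.320 / 7 = 0.1886%
Σ(r − r̄)² = (0.46 − 0.1886)² + (-0.25 − 0.1886)² + … = 13.2507
sample σ = √(13.2507 / 6) = √2.2085 = 1.4861%
Sharpe = (r̄ − rf) / σ = (0.1886 − 0.05) / 1.4861 = 0.1386 / 1.4861 = 0.0933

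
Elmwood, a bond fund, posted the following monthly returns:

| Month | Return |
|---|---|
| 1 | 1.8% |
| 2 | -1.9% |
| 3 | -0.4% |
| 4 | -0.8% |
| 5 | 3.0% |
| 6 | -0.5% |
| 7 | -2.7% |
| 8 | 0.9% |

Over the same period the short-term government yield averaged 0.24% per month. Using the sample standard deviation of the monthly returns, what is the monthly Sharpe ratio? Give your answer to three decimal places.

-0.167

μ = (1.8 − 1.9 − 0.4 − 0.8 + 3 − 0.5 − 2.7 + 0.9) / 8 = -0.0750%
Sample σ = √[Σ(r − μ)² / 7] = √[24.9550 / 7] = √3.5650 = 1.8881%
Sharpe = (μ − rf) / σ = (-0.0750 − 0.24) / 1.8881 = -0.3150 / 1.8881 = -0.1668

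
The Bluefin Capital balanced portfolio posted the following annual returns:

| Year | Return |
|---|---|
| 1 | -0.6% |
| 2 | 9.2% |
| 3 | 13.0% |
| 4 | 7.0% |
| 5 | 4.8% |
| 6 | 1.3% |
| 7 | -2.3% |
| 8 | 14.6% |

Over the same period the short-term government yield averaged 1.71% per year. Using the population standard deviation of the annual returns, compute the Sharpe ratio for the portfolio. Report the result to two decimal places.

Mean return r̄ = 47.00 / 8 = 5.8750%
Σ(r − r̄)² = (-0.6 − 5.8750)² + (9.2 − 5.8750)² + (13 − 5.8750)² + … = 270.0550
population σ = √(270.0550 / 8) = √33.7569 = 5.8101%
Sharpe = (r̄ − rf) / σ = (5.8750 − 1.71) / 5.8101 = 4.1650 / 5.8101 = 0.7169

0.72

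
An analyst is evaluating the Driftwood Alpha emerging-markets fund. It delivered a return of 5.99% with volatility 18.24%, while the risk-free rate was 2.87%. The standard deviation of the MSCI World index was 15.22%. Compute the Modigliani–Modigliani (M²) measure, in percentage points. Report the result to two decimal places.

5.47

Sharpe = (Rp − Rf) / σp = (5.99% − 2.87%) / 18.24% = 0.1711
M² = Rf + Sharpe × σm = 2.87% + 0.1711 × 15.22% = 5.4741%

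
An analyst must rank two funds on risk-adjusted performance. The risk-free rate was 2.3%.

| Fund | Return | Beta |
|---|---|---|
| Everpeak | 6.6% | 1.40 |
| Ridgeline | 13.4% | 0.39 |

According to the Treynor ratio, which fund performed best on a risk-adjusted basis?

Ridgeline

Everpeak: Treynor = (6.6% − 2.3%) / 1.40 = 3.071
Ridgeline: Treynor = (13.4% − 2.3%) / 0.39 = 28.462
Highest: Ridgeline (28.462).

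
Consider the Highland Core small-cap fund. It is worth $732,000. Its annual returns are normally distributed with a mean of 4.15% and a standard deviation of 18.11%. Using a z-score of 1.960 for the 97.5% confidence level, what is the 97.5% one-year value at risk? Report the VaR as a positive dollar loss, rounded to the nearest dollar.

Return at the 97.5% tail: μ − z·σ = 4.15% − 1.960 × 18.11% = 4.15 − 35.4956 = -31.3456%
VaR = −(-31.3456%) × $732,000 = 31.3456% × $732,000 = $229,450

$229,450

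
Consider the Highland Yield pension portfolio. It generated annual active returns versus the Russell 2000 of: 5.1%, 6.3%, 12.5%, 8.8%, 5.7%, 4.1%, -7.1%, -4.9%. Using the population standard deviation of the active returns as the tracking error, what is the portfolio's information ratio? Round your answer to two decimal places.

0.62

r̄ = (5.1 + 6.3 + 12.5 + 8.8 + 5.7 + 4.1 − 7.1 − 4.9) / 8 = 30.50 / 8 = 3.8125%
Σ(r − r̄)² = (5.1 − 3.8125)² + (6.3 − 3.8125)² + (12.5 − 3.8125)² + … = 306.8288
σ = √[306.8288 / 8] = 6.1930%
IR = r̄ / tracking error = 3.8125 / 6.1930 = 0.6156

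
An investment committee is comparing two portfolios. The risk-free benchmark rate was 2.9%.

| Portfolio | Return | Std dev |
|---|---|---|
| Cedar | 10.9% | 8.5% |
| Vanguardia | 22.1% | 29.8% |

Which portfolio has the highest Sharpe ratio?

Cedar

Cedar: Sharpe ratio = (10.9% − 2.9%) / 8.5% = 0.941
Vanguardia: Sharpe ratio = (22.1% − 2.9%) / 29.8% = 0.644
Highest: Cedar (0.941).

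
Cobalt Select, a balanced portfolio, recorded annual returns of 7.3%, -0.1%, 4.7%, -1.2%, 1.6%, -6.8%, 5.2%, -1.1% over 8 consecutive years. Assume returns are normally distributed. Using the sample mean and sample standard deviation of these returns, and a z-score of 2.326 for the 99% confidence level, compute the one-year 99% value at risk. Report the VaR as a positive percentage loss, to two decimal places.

9.29

μ = (7.3 − 0.1 + 4.7 − 1.2 + 1.6 − 6.8 + 5.2 − 1.1) / 8 = 9.60 / 8 = 1.2000%
Σ(r − μ)² = (7.3 − 1.2000)² + (-0.1 − 1.2000)² + … = 142.3600
σ = √[142.3600 / 7] = 4.5097%
VaR = −(μ − z·σ) = −(1.2000 − 2.326 × 4.5097) = −(-9.2896) = 9.2896%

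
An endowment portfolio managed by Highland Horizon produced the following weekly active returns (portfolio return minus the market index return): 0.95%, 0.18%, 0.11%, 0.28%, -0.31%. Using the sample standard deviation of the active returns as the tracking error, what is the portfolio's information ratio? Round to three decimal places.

μ = (0.95 + 0.18 + 0.11 + 0.28 − 0.31) / 5 = 1.210 / 5 = 0.2420%
Σ(r − μ)² = (0.95 − 0.2420)² + (0.18 − 0.2420)² + (0.11 − 0.2420)² + … = 0.8287
sample σ = √(0.8287 / 4) = √0.2072 = 0.4552%
IR = μ / tracking error = 0.2420 / 0.4552 = 0.5316

0.532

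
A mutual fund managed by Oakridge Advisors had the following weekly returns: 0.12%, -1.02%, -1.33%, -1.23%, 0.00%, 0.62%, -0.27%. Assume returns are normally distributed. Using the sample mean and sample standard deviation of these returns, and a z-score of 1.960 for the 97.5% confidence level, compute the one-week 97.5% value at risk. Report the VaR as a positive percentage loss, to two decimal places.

1.92

Mean return r̄ = -3.110 / 7 = -0.4443%
Sample std dev = √[3.4122 / 6] = 0.7541%
VaR = −(r̄ − z·σ) = −(-0.4443 − 1.960 × 0.7541) = −(-1.9223) = 1.9223%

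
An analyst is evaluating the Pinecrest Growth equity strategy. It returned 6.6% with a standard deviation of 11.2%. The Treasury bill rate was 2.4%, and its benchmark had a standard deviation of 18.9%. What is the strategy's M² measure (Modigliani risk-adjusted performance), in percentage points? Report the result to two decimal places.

9.49

Sharpe = (Rp − Rf) / σp = (6.6% − 2.4%) / 11.2% = 0.3750
M² = Rf + Sharpe × σm = 2.4% + 0.3750 × 18.9% = 9.4875%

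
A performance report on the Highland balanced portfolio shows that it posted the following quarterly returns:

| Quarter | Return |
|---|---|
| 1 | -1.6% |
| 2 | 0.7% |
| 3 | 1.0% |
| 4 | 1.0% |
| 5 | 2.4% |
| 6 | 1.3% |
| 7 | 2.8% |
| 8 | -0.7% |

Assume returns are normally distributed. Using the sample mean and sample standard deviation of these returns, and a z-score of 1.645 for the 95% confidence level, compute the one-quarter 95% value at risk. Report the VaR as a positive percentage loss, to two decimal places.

r̄ = (-1.6 + 0.7 + 1 + 1 + 2.4 + 1.3 + 2.8 − 0.7) / 8 = 6.90 / 8 = 0.8625%
Σ(r − r̄)² = (-1.6 − 0.8625)² + (0.7 − 0.8625)² + (1 − 0.8625)² + … = 14.8788
sample σ = √(14.8788 / 7) = √2.1255 = 1.4579%
VaR = −(r̄ − z·σ) = −(0.8625 − 1.645 × 1.4579) = −(-1.5357) = 1.5357%

1.54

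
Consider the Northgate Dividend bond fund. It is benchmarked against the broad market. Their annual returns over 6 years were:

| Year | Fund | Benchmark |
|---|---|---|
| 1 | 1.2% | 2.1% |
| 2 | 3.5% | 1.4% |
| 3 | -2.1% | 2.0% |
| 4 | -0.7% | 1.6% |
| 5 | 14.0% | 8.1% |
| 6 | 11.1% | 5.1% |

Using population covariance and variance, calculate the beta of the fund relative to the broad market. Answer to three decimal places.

2.252

r̄p = 4.5000%,  r̄m = 3.3833%
Cov = Σ(rp − r̄p)(rm − r̄m) / 6 = 13.4600
Var(rm) = Σ(rm − r̄m)² / 6 = 5.9781
β = Cov / Var = 13.4600 / 5.9781 = 2.2516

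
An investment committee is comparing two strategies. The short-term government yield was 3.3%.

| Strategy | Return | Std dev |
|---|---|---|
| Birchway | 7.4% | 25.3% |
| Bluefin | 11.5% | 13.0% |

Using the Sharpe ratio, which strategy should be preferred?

Birchway: Sharpe ratio = (7.4% − 3.3%) / 25.3% = 0.162
Bluefin: Sharpe ratio = (11.5% − 3.3%) / 13.0% = 0.631
Highest: Bluefin (0.631).

Bluefin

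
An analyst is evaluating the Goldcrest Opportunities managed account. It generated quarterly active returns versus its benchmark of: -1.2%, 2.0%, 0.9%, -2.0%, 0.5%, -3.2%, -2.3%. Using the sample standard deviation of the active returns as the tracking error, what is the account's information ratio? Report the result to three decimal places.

r̄ = (-1.2 + 2 + 0.9 − 2 + 0.5 − 3.2 − 2.3) / 7 = -0.7571%
Σ(r − r̄)² = (-1.2 − (-0.7571))² + (2 − (-0.7571))² + … = 22.0171
σ = √[22.0171 / 6] = 1.9156%
IR = r̄ / tracking error = -0.7571 / 1.9156 = -0.3952

-0.395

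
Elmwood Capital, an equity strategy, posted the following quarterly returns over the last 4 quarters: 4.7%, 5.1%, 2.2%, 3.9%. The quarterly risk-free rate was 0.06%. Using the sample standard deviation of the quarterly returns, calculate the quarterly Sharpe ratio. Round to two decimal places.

3.05

Mean return r̄ = 15.90 / 4 = 3.9750%
Σ(r − r̄)² = (4.7 − 3.9750)² + (5.1 − 3.9750)² + … = 4.9475
σ = √[4.9475 / 3] = 1.2842%
Sharpe = (r̄ − rf) / σ = (3.9750 − 0.06) / 1.2842 = 3.9150 / 1.2842 = 3.0486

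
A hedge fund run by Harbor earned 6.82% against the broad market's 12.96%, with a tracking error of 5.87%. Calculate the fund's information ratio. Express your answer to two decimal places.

IR = (Rp − Rb) / TE = (6.82% − 12.96%) / 5.87% = -6.14% / 5.87% = -1.0460

-1.05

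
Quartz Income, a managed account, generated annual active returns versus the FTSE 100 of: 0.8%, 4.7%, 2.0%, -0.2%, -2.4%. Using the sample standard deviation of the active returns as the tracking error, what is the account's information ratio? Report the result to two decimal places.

μ = (0.8 + 4.7 + 2 − 0.2 − 2.4) / 5 = 0.9800%
Σ(r − μ)² = 27.7280; sample σ = √(27.7280/4) = 2.6329%
IR = μ / tracking error = 0.9800 / 2.6329 = 0.3722

0.37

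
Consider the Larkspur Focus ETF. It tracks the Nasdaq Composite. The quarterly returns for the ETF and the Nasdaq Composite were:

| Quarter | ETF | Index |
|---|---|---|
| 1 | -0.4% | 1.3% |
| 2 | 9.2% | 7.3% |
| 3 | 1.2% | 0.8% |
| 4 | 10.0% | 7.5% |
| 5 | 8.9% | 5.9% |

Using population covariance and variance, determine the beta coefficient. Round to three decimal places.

r̄p = 5.7800%,  r̄m = 4.5600%
Cov = Σ(rp − r̄p)(rm − r̄m) / 5 = 12.6652
Var(rm) = Σ(rm − r̄m)² / 5 = 8.5424
β = Cov / Var = 12.6652 / 8.5424 = 1.4826

1.483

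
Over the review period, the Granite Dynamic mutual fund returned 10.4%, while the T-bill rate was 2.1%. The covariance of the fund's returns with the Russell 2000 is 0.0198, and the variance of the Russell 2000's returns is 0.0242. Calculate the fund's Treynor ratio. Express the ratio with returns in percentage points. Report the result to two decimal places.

10.14

β = Cov / Var = 0.0198 / 0.0242 = 0.8182
Treynor = (Rp − Rf) / β = (10.4% − 2.1%) / 0.8182 = 8.30 / 0.8182 = 10.1442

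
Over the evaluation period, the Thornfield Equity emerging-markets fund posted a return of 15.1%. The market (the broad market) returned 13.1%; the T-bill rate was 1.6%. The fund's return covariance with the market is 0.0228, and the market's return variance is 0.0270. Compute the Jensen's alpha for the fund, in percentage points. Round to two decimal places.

β = Cov / Var = 0.0228 / 0.0270 = 0.8444
E[R] = Rf + β(Rm − Rf) = 1.6% + 0.8444 × (13.1% − 1.6%) = 11.3106%
α = Rp − E[R] = 15.1% − 11.3106% = 3.7894

3.79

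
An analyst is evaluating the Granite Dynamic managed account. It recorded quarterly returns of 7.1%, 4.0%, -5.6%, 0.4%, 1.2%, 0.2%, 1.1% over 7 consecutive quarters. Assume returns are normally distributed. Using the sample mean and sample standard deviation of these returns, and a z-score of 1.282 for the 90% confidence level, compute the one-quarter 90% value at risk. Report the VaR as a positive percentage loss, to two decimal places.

Mean return r̄ = 8.40 / 7 = 1.2000%
Sample σ = √[Σ(r − r̄)² / 6] = √[90.5400 / 6] = √15.0900 = 3.8846%
VaR = −(r̄ − z·σ) = −(1.2000 − 1.282 × 3.8846) = −(-3.7801) = 3.7801%

3.78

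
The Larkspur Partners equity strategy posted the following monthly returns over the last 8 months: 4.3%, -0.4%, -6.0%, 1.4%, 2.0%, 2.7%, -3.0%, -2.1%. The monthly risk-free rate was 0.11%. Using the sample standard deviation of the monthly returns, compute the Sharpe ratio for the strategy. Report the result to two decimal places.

r̄ = (4.3 − 0.4 − 6 + 1.4 + 2 + 2.7 − 3 − 2.1) / 8 = -1.10 / 8 = -0.1375%
Sample σ = √[Σ(r − r̄)² / 7] = √[81.1588 / 7] = √11.5941 = 3.4050%
Sharpe = (r̄ − rf) / σ = (-0.1375 − 0.11) / 3.4050 = -0.2475 / 3.4050 = -0.0727

-0.07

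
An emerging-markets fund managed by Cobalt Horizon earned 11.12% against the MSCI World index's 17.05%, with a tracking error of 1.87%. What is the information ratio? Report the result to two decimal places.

-3.17

IR = (Rp − Rb) / TE = (11.12% − 17.05%) / 1.87% = -5.93% / 1.87% = -3.1711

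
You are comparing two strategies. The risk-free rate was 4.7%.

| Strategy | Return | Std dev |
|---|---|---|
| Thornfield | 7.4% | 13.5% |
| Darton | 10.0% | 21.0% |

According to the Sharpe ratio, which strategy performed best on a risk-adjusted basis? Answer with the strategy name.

Thornfield: Sharpe ratio = (7.4% − 4.7%) / 13.5% = 0.200
Darton: Sharpe ratio = (10.0% − 4.7%) / 21.0% = 0.252
Highest: Darton (0.252).

Darton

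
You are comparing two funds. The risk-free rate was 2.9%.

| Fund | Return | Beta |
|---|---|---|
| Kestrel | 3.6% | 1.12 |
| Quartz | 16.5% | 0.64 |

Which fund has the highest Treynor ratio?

Quartz

Kestrel: Treynor = (3.6% − 2.9%) / 1.12 = 0.625
Quartz: Treynor = (16.5% − 2.9%) / 0.64 = 21.250
Highest: Quartz (21.250).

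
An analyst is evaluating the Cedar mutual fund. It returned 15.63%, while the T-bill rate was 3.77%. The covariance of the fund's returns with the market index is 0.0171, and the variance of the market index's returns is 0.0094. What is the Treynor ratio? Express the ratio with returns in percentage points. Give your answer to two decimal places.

6.52

β = Cov / Var = 0.0171 / 0.0094 = 1.8191
Treynor = (Rp − Rf) / β = (15.63% − 3.77%) / 1.8191 = 11.86 / 1.8191 = 6.5197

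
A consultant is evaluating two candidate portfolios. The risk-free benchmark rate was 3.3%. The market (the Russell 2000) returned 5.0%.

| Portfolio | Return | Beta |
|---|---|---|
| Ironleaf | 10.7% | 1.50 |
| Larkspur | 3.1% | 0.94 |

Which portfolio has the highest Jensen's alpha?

Ironleaf

Ironleaf: α = 10.7% − [3.3% + 1.50 × (5.0% − 3.3%)] = 4.850
Larkspur: α = 3.1% − [3.3% + 0.94 × (5.0% − 3.3%)] = -1.798
Highest: Ironleaf (4.850).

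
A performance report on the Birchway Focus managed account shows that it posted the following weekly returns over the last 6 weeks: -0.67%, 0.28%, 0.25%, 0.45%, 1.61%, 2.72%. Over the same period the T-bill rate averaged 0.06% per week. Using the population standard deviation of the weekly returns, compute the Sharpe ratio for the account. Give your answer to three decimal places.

r̄ = (-0.67 + 0.28 + 0.25 + 0.45 + 1.61 + 2.72) / 6 = 0.7733%
Σ(r − r̄)² = 7.1945; population σ = √(7.1945/6) = 1.0950%
Sharpe = (r̄ − rf) / σ = (0.7733 − 0.06) / 1.0950 = 0.7133 / 1.0950 = 0.6514

0.651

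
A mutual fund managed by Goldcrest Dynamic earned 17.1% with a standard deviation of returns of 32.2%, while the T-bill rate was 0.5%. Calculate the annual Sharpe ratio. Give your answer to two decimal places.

Sharpe = (Rp − Rf) / σp = (17.1% − 0.5%) / 32.2% = 16.60% / 32.2% = 0.5155

0.52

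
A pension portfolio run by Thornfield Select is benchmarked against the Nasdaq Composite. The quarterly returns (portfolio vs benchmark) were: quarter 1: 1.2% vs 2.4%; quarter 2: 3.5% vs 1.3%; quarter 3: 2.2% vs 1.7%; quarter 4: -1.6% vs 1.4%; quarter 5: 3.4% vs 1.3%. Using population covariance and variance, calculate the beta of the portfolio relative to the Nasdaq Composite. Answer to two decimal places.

-0.86

r̄p = 1.7400%,  r̄m = 1.6200%
Cov = Σ(rp − r̄p)(rm − r̄m) / 5 = -0.1488
Var(rm) = Σ(rm − r̄m)² / 5 = 0.1736
β = Cov / Var = -0.1488 / 0.1736 = -0.8571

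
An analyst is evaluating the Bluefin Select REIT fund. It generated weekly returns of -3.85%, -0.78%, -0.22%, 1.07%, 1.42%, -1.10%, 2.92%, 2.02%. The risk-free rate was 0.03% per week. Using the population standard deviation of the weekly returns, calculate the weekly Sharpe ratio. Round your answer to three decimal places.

r̄ = (-3.85 − 0.78 − 0.22 + 1.07 + 1.42 − 1.1 + 2.92 + 2.02) / 8 = 0.1850%
Σ(r − r̄)² = (-3.85 − 0.1850)² + (-0.78 − 0.1850)² + … = 32.1836
population σ = √(32.1836 / 8) = √4.0230 = 2.0057%
Sharpe = (r̄ − rf) / σ = (0.1850 − 0.03) / 2.0057 = 0.1550 / 2.0057 = 0.0773

0.077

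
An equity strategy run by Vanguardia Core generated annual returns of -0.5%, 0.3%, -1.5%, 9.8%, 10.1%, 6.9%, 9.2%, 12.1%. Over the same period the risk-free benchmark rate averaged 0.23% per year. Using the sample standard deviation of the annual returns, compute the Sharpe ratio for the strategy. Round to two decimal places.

Mean return r̄ = 46.40 / 8 = 5.8000%
Σ(r − r̄)² = 210.1800; sample σ = √(210.1800/7) = 5.4796%
Sharpe = (r̄ − rf) / σ = (5.8000 − 0.23) / 5.4796 = 5.5700 / 5.4796 = 1.0165

1.02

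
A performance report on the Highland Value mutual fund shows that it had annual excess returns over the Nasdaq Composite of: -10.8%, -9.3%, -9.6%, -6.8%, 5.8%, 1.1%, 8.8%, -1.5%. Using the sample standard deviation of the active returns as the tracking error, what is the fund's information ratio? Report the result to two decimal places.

Mean return r̄ = -22.30 / 8 = -2.7875%
Σ(r − r̄)² = 393.9088; sample σ = √(393.9088/7) = 7.5015%
IR = r̄ / tracking error = -2.7875 / 7.5015 = -0.3716

-0.37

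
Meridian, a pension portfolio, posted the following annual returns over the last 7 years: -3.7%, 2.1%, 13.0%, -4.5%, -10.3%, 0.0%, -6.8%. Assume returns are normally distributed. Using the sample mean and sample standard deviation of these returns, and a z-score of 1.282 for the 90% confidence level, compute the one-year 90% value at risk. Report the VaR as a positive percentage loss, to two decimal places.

Mean return r̄ = -10.20 / 7 = -1.4571%
Sample σ = √[Σ(r − r̄)² / 6] = √[344.8171 / 6] = √57.4695 = 7.5809%
VaR = −(r̄ − z·σ) = −(-1.4571 − 1.282 × 7.5809) = −(-11.1758) = 11.1758%

11.18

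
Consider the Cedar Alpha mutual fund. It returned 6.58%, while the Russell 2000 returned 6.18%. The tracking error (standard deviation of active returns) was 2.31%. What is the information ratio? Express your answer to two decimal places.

0.17

IR = (Rp − Rb) / TE = (6.58% − 6.18%) / 2.31% = 0.40% / 2.31% = 0.1732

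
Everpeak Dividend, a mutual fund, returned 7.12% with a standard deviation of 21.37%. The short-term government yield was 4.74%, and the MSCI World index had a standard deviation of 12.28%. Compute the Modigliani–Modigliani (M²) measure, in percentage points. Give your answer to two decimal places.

6.11

Sharpe = (Rp − Rf) / σp = (7.12% − 4.74%) / 21.37% = 0.1114
M² = Rf + Sharpe × σm = 4.74% + 0.1114 × 12.28% = 6.1080%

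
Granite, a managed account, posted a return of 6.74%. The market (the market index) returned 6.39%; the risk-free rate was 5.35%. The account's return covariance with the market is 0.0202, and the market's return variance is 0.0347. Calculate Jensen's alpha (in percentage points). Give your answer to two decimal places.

β = Cov / Var = 0.0202 / 0.0347 = 0.5821
E[R] = Rf + β(Rm − Rf) = 5.35% + 0.5821 × (6.39% − 5.35%) = 5.9554%
α = Rp − E[R] = 6.74% − 5.9554% = 0.7846

0.78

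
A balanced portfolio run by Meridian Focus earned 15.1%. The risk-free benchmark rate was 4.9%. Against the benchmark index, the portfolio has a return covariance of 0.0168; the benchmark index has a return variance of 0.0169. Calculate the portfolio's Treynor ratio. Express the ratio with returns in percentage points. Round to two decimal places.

10.26

β = Cov / Var = 0.0168 / 0.0169 = 0.9941
Treynor = (Rp − Rf) / β = (15.1% − 4.9%) / 0.9941 = 10.20 / 0.9941 = 10.2605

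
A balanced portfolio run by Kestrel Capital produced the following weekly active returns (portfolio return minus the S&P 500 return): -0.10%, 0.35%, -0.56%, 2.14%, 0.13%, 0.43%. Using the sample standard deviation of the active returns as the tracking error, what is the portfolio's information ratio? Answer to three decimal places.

r̄ = (-0.1 + 0.35 − 0.56 + 2.14 + 0.13 + 0.43) / 6 = 2.390 / 6 = 0.3983%
Σ(r − r̄)² = (-0.1 − 0.3983)² + (0.35 − 0.3983)² + (-0.56 − 0.3983)² + … = 4.2755
sample σ = √(4.2755 / 5) = √0.8551 = 0.9247%
IR = r̄ / tracking error = 0.3983 / 0.9247 = 0.4307

0.431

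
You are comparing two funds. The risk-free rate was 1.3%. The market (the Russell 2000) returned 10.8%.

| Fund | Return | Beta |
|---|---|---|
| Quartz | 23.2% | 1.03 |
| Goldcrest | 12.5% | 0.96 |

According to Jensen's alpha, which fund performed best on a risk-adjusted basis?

Quartz

Quartz: α = 23.2% − [1.3% + 1.03 × (10.8% − 1.3%)] = 12.115
Goldcrest: α = 12.5% − [1.3% + 0.96 × (10.8% − 1.3%)] = 2.080
Highest: Quartz (12.115).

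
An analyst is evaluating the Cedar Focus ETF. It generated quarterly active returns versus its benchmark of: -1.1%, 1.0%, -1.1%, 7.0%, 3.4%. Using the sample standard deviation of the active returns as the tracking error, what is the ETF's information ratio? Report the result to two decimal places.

0.54

μ = (-1.1 + 1 − 1.1 + 7 + 3.4) / 5 = 1.8400%
Sample σ = √[Σ(r − μ)² / 4] = √[47.0520 / 4] = √11.7630 = 3.4297%
IR = μ / tracking error = 1.8400 / 3.4297 = 0.5365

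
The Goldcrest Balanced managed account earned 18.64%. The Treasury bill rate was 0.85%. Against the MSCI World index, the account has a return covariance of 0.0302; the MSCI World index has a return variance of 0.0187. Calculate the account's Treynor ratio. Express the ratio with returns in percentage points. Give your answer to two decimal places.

β = Cov / Var = 0.0302 / 0.0187 = 1.6150
Treynor = (Rp − Rf) / β = (18.64% − 0.85%) / 1.6150 = 17.79 / 1.6150 = 11.0155

11.02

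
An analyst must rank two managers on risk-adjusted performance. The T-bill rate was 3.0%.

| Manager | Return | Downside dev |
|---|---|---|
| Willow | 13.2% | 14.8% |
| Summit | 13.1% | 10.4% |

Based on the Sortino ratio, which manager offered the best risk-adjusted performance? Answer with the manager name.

Willow: Sortino ratio = (13.2% − 3.0%) / 14.8% = 0.689
Summit: Sortino ratio = (13.1% − 3.0%) / 10.4% = 0.971
Highest: Summit (0.971).

Summit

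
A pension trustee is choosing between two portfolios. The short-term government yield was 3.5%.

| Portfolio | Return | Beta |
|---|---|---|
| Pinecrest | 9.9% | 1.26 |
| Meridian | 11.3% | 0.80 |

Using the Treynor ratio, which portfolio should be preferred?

Meridian

Pinecrest: Treynor = (9.9% − 3.5%) / 1.26 = 5.079
Meridian: Treynor = (11.3% − 3.5%) / 0.80 = 9.750
Highest: Meridian (9.750).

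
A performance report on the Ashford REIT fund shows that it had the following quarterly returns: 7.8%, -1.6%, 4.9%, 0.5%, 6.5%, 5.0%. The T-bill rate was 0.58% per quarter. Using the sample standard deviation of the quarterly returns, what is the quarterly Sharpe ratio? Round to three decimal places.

r̄ = (7.8 − 1.6 + 4.9 + 0.5 + 6.5 + 5) / 6 = 23.10 / 6 = 3.8500%
Σ(r − r̄)² = 65.9750; sample σ = √(65.9750/5) = 3.6325%
Sharpe = (r̄ − rf) / σ = (3.8500 − 0.58) / 3.6325 = 3.2700 / 3.6325 = 0.9002

0.900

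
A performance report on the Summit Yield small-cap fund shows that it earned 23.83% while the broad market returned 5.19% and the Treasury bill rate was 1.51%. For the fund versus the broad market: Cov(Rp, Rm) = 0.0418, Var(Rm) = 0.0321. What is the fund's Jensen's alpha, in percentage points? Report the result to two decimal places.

17.53

β = Cov / Var = 0.0418 / 0.0321 = 1.3022
E[R] = Rf + β(Rm − Rf) = 1.51% + 1.3022 × (5.19% − 1.51%) = 6.3021%
α = Rp − E[R] = 23.83% − 6.3021% = 17.5279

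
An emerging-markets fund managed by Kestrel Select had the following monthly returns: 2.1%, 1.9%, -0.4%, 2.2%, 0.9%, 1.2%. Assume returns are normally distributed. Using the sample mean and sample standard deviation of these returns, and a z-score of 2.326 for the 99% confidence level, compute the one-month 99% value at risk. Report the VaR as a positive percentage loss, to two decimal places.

μ = (2.1 + 1.9 − 0.4 + 2.2 + 0.9 + 1.2) / 6 = 1.3167%
Σ(r − μ)² = 4.8683; sample σ = √(4.8683/5) = 0.9867%
VaR = −(μ − z·σ) = −(1.3167 − 2.326 × 0.9867) = −(-0.9784) = 0.9784%

0.98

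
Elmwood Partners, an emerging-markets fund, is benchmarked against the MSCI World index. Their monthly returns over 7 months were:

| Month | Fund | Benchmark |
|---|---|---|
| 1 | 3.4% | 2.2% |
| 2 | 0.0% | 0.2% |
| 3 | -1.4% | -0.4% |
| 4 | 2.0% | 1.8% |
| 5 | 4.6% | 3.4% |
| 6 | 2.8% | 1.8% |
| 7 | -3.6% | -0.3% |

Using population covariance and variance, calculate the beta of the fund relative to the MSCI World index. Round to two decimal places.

1.92

r̄p = 1.1143%,  r̄m = 1.2429%
Cov = Σ(rp − r̄p)(rm − r̄m) / 7 = 3.3865
Var(rm) = Σ(rm − r̄m)² / 7 = 1.7653
β = Cov / Var = 3.3865 / 1.7653 = 1.9184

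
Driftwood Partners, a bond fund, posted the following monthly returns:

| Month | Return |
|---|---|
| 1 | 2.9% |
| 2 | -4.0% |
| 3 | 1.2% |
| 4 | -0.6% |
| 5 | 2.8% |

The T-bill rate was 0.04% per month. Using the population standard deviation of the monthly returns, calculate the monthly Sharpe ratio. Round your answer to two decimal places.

0.16

μ = (2.9 − 4 + 1.2 − 0.6 + 2.8) / 5 = 0.4600%
Σ(r − μ)² = 32.9920; population σ = √(32.9920/5) = 2.5687%
Sharpe = (μ − rf) / σ = (0.4600 − 0.04) / 2.5687 = 0.4200 / 2.5687 = 0.1635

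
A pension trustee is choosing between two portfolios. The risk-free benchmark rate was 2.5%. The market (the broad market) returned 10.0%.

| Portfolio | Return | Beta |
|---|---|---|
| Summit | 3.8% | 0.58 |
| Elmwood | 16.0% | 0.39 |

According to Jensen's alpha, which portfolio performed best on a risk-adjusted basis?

Elmwood

Summit: α = 3.8% − [2.5% + 0.58 × (10.0% − 2.5%)] = -3.050
Elmwood: α = 16.0% − [2.5% + 0.39 × (10.0% − 2.5%)] = 10.575
Highest: Elmwood (10.575).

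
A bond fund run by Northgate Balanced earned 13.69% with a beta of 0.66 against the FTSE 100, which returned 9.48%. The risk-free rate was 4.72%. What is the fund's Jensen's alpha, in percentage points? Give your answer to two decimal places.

5.83

CAPM expected return = Rf + β(Rm − Rf) = 4.72% + 0.66 × (9.48% − 4.72%) = 4.72 + 0.66 × 4.76 = 7.8616%
Jensen's α = Rp − E[R] = 13.69% − 7.8616% = 5.8284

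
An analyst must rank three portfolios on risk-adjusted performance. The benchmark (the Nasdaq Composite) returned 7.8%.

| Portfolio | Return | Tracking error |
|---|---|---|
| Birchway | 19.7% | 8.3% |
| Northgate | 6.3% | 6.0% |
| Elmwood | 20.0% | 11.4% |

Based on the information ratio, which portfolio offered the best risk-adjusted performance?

Birchway

Birchway: IR = (19.7% − 7.8%) / 8.3% = 1.434
Northgate: IR = (6.3% − 7.8%) / 6.0% = -0.250
Elmwood: IR = (20.0% − 7.8%) / 11.4% = 1.070
Highest: Birchway (1.434).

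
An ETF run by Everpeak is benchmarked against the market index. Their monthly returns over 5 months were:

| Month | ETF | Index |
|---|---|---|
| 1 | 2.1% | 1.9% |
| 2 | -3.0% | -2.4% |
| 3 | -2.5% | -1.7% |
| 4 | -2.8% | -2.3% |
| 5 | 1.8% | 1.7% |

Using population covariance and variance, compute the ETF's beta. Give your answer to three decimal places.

1.191

r̄p = -0.8800%,  r̄m = -0.5600%
Cov = Σ(rp − r̄p)(rm − r̄m) / 5 = 4.4952
Var(rm) = Σ(rm − r̄m)² / 5 = 3.7744
β = Cov / Var = 4.4952 / 3.7744 = 1.1910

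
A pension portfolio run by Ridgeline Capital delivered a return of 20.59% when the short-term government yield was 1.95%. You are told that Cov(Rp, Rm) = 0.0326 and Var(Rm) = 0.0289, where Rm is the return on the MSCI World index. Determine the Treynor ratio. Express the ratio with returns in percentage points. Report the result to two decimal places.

β = Cov / Var = 0.0326 / 0.0289 = 1.1280
Treynor = (Rp − Rf) / β = (20.59% − 1.95%) / 1.1280 = 18.64 / 1.1280 = 16.5248

16.52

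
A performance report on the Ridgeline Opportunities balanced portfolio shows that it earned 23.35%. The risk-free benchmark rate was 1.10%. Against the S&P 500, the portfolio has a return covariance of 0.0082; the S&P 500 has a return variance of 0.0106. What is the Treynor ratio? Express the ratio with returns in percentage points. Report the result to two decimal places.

28.76

β = Cov / Var = 0.0082 / 0.0106 = 0.7736
Treynor = (Rp − Rf) / β = (23.35% − 1.10%) / 0.7736 = 22.25 / 0.7736 = 28.7616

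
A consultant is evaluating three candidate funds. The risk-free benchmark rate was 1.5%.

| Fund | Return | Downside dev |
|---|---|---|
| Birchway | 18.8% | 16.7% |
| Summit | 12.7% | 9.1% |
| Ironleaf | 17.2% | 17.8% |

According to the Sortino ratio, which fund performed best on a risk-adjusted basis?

Birchway: Sortino ratio = (18.8% − 1.5%) / 16.7% = 1.036
Summit: Sortino ratio = (12.7% − 1.5%) / 9.1% = 1.231
Ironleaf: Sortino ratio = (17.2% − 1.5%) / 17.8% = 0.882
Highest: Summit (1.231).

Summit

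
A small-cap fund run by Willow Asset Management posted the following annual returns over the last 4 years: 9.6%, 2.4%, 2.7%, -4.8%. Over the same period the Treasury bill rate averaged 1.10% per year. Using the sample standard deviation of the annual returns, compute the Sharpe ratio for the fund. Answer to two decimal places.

μ = (9.6 + 2.4 + 2.7 − 4.8) / 4 = 9.90 / 4 = 2.4750%
Sample std dev = √[103.7475 / 3] = 5.8807%
Sharpe = (μ − rf) / σ = (2.4750 − 1.1) / 5.8807 = 1.3750 / 5.8807 = 0.2338

0.23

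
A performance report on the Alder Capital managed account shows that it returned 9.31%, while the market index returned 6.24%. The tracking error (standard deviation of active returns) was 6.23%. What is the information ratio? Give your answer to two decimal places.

0.49

IR = (Rp − Rb) / TE = (9.31% − 6.24%) / 6.23% = 3.07% / 6.23% = 0.4928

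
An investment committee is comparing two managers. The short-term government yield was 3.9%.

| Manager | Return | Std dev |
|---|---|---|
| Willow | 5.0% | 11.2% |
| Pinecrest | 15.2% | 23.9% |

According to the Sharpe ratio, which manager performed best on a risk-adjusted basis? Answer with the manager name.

Willow: Sharpe ratio = (5.0% − 3.9%) / 11.2% = 0.098
Pinecrest: Sharpe ratio = (15.2% − 3.9%) / 23.9% = 0.473
Highest: Pinecrest (0.473).

Pinecrest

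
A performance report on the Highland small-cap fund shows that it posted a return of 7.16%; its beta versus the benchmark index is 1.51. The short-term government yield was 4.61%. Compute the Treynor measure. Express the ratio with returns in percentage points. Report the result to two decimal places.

Treynor = (Rp − Rf) / β = (7.16% − 4.61%) / 1.51 = 2.55 / 1.51 = 1.6887

1.69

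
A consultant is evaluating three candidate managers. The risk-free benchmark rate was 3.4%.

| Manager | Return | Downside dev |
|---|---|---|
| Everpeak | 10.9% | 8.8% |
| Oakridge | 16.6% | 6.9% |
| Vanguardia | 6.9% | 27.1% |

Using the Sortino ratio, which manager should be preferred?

Oakridge

Everpeak: Sortino ratio = (10.9% − 3.4%) / 8.8% = 0.852
Oakridge: Sortino ratio = (16.6% − 3.4%) / 6.9% = 1.913
Vanguardia: Sortino ratio = (6.9% − 3.4%) / 27.1% = 0.129
Highest: Oakridge (1.913).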